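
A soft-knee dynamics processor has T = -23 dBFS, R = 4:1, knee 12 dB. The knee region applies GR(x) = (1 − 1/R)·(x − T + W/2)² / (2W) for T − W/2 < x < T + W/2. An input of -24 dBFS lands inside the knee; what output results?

x − T + W/2 = -24 − (-23) + 6 = 5.
GR = (1 − 1/4) × 5² / 24 = 0.75 × 25 / 24 = 0.78125 dB.
Output = -24 − 0.78125 = -24.78125 dBFS.

-24.78125 dBFS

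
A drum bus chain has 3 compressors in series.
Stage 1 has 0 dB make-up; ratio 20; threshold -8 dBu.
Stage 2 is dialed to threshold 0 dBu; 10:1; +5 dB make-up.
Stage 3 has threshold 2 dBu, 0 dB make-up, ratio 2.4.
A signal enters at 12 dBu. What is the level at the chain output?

Stage 1: 12 dBu is 20 dB over -8 dBu; at 20:1 that becomes 1 dB over, giving -7 dBu.
Stage 2: -7 dBu is at or below the 0 dBu threshold — no compression; make-up brings it to -2 dBu.
Stage 3: below threshold (-2 ≤ 2); passes unchanged; output -2 dBu.

-2 dBu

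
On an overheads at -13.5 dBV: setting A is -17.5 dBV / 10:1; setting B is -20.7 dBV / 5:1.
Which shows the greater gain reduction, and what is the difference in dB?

A: GR = 4 − 4/10 = 3.6 dB.
B: GR = 7.2 − 7.2/5 = 5.76 dB.
Difference: 2.16 dB in favour of B.

B, by 2.16 dB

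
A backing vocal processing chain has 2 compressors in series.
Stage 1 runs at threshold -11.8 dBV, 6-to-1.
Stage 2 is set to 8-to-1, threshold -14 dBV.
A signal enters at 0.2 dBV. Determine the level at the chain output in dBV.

-13.475 dBV

Stage 1: overshoot 12 dB → 12/6 = 2 dB → -9.8 dBV.
Stage 2: overshoot 4.2 dB → 4.2/8 = 0.525 dB → -13.475 dBV.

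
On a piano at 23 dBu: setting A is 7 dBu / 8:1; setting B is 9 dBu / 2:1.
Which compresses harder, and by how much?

A, by 7 dB

A: GR = 16 − 16/8 = 14 dB.
B: GR = 14 − 14/2 = 7 dB.
A reduces 7 dB more.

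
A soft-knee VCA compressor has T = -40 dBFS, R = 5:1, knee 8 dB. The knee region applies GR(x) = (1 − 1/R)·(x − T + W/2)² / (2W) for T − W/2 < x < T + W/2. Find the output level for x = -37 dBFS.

-39.45 dBFS

x − T + W/2 = -37 − (-40) + 4 = 7.
GR = (1 − 1/5) × 7² / 16 = 0.8 × 49 / 16 = 2.45 dB.
Output = -37 − 2.45 = -39.45 dBFS.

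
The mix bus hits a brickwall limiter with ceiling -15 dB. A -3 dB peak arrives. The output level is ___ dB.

At ∞:1, everything above -15 dB is held at the ceiling.

-15 dB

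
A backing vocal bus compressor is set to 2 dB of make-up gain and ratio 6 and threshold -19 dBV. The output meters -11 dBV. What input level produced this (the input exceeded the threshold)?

Remove make-up: -11 − 2 = -13 dBV.
Post-compression overshoot = -13 − (-19) = 6 dB.
Input overshoot = R × output overshoot = 36 dB → input = -19 + 36 = 17 dBV.

17 dBV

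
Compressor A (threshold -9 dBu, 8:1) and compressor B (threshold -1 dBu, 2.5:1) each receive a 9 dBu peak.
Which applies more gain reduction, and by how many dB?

A, by 9.75 dB

A: GR = 18 − 18/8 = 15.75 dB.
B: GR = 10 − 10/2.5 = 6 dB.
Difference: 9.75 dB in favour of A.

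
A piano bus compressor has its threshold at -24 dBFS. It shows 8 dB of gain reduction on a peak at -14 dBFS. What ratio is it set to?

Input overshoot = -14 − (-24) = 10 dB.
Output overshoot = 10 − 8 = 2 dB.
Ratio = input overshoot / output overshoot = 10 / 2 = 5.

5:1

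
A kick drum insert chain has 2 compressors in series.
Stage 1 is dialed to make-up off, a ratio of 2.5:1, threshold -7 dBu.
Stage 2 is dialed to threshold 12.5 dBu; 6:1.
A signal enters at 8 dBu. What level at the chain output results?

Stage 1: overshoot 15 dB → 15/2.5 = 6 dB → -1 dBu.
Stage 2: -1 dBu ≤ 12.5 dBu, so stage 2 doesn't engage; output -1 dBu.

-1 dBu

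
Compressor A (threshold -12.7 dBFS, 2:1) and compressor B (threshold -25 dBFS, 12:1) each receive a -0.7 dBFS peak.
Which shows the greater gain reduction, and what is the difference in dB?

B, by 16.275 dB

A: 12 dB over, compressed to 6 dB over, so 6 dB of GR.
B: 24.3 dB over, compressed to 2.025 dB over, so 22.275 dB of GR.
B reduces 16.275 dB more.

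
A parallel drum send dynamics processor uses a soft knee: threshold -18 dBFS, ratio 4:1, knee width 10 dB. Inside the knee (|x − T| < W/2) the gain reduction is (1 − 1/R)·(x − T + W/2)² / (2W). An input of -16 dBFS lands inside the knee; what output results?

-17.8375 dBFS

x − T + W/2 = -16 − (-18) + 5 = 7.
GR = (1 − 1/4) × 7² / 20 = 0.75 × 49 / 20 = 1.8375 dB.
Output = -16 − 1.8375 = -17.8375 dBFS.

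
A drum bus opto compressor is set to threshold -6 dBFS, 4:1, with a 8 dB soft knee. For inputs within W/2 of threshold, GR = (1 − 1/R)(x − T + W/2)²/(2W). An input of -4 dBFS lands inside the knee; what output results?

-5.6875 dBFS

x − T + W/2 = -4 − (-6) + 4 = 6.
GR = (1 − 1/4) × 6² / 16 = 0.75 × 36 / 16 = 1.6875 dB.
Output = -4 − 1.6875 = -5.6875 dBFS.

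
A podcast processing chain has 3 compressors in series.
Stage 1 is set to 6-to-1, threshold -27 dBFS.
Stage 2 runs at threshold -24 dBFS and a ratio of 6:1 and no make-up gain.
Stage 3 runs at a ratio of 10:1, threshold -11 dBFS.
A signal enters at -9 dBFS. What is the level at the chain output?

Stage 1: -9 dBFS is 18 dB over -27 dBFS; at 6:1 that becomes 3 dB over, giving -24 dBFS.
Stage 2: -24 dBFS is at or below the -24 dBFS threshold — no compression; output -24 dBFS.
Stage 3: -24 dBFS is at or below the -11 dBFS threshold — no compression; output -24 dBFS.

-24 dBFS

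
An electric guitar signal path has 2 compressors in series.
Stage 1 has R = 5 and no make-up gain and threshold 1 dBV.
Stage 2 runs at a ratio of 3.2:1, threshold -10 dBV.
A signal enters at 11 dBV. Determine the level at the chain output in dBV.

-5.9375 dBV

Stage 1: overshoot 10 dB → 10/5 = 2 dB → 3 dBV.
Stage 2: 13 dB above -10 dBV, reduced 3.2:1 to 4.0625 dB above → -5.9375 dBV.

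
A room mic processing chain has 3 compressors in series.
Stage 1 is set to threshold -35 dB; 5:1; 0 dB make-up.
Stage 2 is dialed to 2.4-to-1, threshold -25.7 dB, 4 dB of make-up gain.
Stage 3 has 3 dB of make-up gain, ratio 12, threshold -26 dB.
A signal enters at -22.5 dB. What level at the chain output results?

-25.5 dB

Stage 1: overshoot 12.5 dB → 12.5/5 = 2.5 dB → -32.5 dB.
Stage 2: -32.5 dB is at or below the -25.7 dB threshold — no compression; make-up brings it to -28.5 dB.
Stage 3: -28.5 dB is at or below the -26 dB threshold — no compression; make-up brings it to -25.5 dB.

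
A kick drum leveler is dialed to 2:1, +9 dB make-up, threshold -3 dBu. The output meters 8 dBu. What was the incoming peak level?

Before make-up, the level was 8 − 9 = -1 dBu.
Post-compression overshoot = -1 − (-3) = 2 dB.
Undo the ratio: input overshoot = 2 × 2 = 4 dB, giving input = 1 dBu.

1 dBu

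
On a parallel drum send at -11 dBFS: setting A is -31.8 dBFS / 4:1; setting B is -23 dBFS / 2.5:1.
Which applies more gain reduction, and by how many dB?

A, by 8.4 dB

A: GR = 20.8 − 20.8/4 = 15.6 dB.
B: GR = 12 − 12/2.5 = 7.2 dB.
A reduces 8.4 dB more.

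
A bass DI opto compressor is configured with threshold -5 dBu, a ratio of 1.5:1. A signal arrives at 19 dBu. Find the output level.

11 dBu

Overshoot: 19 − (-5) = 24 dB.
At 1.5:1 the overshoot is divided by 1.5, leaving 16 dB above threshold.
Output = -5 + 16 = 11 dBu.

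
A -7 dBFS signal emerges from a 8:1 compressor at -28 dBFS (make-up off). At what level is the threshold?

-31 dBFS

Input is 24 dB above T (since output overshoot × R = input overshoot: (-28 − T)·8 = -7 − T gives T = -31 dBFS).
Check: -31 + (-7 − (-31))/8 = -31 + 3 = -28 dBFS. ✓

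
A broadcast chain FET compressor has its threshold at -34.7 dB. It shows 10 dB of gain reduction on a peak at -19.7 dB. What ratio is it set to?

3:1

Input overshoot = -19.7 − (-34.7) = 15 dB.
Output overshoot = 15 − 10 = 5 dB.
Ratio = input overshoot / output overshoot = 15 / 5 = 3.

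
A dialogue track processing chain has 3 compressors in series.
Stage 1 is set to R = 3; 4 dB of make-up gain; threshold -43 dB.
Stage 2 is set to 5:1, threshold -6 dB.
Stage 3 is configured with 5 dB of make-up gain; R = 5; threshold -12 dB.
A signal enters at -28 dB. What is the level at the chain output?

Stage 1: -28 dB is 15 dB over -43 dB; at 3:1 that becomes 5 dB over, giving -38 dB; +4 dB make-up → -34 dB.
Stage 2: below threshold (-34 ≤ -6); passes unchanged; output -34 dB.
Stage 3: below threshold (-34 ≤ -12); passes unchanged; make-up brings it to -29 dB.

-29 dB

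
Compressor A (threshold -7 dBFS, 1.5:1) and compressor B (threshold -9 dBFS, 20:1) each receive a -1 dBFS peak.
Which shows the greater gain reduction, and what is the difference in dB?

B, by 5.6 dB

A: 6 dB over, compressed to 4 dB over, so 2 dB of GR.
B: 8 dB over, compressed to 0.4 dB over, so 7.6 dB of GR.
B applies 5.6 dB more gain reduction.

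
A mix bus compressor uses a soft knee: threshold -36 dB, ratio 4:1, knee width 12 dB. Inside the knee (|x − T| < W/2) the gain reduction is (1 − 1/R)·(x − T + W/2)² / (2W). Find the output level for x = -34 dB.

x − T + W/2 = -34 − (-36) + 6 = 8.
GR = (1 − 1/4) × 8² / 24 = 0.75 × 64 / 24 = 2 dB.
Output = -34 − 2 = -36 dB.

-36 dB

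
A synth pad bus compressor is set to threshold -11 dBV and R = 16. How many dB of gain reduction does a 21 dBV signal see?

30 dB

The signal is 32 dB above threshold.
At 16:1, output sits 32/16 = 2 dB above threshold.
So the signal is attenuated by 32 − 2 = 30 dB.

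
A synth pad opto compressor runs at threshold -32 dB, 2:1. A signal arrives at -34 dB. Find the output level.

-34 dB

-34 dB is 2 dB below the -32 dB threshold, so no gain reduction is applied.
Output = input = -34 dB.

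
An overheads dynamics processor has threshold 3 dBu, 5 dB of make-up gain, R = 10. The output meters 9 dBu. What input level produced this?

Stripping the +5 dB make-up gives 4 dBu at the gain stage.
Post-compression overshoot = 4 − 3 = 1 dB.
Input overshoot = R × output overshoot = 10 dB → input = 3 + 10 = 13 dBu.

13 dBu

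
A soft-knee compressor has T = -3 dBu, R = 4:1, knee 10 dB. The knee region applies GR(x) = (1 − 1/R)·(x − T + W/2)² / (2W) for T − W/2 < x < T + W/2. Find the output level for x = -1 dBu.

x − T + W/2 = -1 − (-3) + 5 = 7.
GR = (1 − 1/4) × 7² / 20 = 0.75 × 49 / 20 = 1.8375 dB.
Output = -1 − 1.8375 = -2.8375 dBu.

-2.8375 dBu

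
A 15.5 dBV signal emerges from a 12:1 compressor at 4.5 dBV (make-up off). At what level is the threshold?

Gain reduction = 15.5 − 4.5 = 11 dB; output overshoot = GR / (R − 1) = 11 / 11 = 1 dB.
Threshold = output − output overshoot = 4.5 − 1 = 3.5 dBV.

3.5 dBV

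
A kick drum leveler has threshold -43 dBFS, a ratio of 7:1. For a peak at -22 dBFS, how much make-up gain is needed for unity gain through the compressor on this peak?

Without make-up, output = threshold + overshoot/7 = -43 + 3 = -40 dBFS.
Gap to target: 18 dB.

18 dB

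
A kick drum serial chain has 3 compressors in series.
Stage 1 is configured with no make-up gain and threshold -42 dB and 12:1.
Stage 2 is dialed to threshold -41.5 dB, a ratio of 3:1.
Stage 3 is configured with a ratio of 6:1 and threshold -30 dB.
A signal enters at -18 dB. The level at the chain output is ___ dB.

-41 dB

Stage 1: overshoot 24 dB → 24/12 = 2 dB → -40 dB.
Stage 2: -40 dB is 1.5 dB over -41.5 dB; at 3:1 that becomes 0.5 dB over, giving -41 dB.
Stage 3: -41 dB ≤ -30 dB, so stage 3 doesn't engage; output -41 dB.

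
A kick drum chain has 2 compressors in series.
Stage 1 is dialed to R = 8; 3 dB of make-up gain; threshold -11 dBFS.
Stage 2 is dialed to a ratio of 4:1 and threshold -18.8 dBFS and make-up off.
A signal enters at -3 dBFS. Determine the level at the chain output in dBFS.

Stage 1: 8 dB above -11 dBFS, reduced 8:1 to 1 dB above → -10 dBFS; +3 dB make-up → -7 dBFS.
Stage 2: 11.8 dB above -18.8 dBFS, reduced 4:1 to 2.95 dB above → -15.85 dBFS.

-15.85 dBFS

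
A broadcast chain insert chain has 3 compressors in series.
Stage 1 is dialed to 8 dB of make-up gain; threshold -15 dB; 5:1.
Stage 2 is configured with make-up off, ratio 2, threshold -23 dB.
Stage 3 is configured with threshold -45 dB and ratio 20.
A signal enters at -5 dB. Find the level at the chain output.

Stage 1: overshoot 10 dB → 10/5 = 2 dB → -13 dB; +8 dB make-up → -5 dB.
Stage 2: overshoot 18 dB → 18/2 = 9 dB → -14 dB.
Stage 3: overshoot 31 dB → 31/20 = 1.55 dB → -43.45 dB.

-43.45 dB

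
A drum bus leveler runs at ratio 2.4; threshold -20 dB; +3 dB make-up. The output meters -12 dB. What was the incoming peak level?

-8 dB

Remove make-up: -12 − 3 = -15 dB.
The compressed level sits -15 − (-20) = 5 dB over threshold.
Undo the ratio: input overshoot = 5 × 2.4 = 12 dB, giving input = -8 dB.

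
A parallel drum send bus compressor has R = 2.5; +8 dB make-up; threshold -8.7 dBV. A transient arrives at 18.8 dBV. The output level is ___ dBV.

10.3 dBV

The input is 27.5 dB above the -8.7 dBV threshold.
The 27.5 dB excess becomes 11 dB after 2.5:1 reduction.
So the level is -8.7 + 11 = 2.3 dBV; make-up adds 8 dB, giving 10.3 dBV.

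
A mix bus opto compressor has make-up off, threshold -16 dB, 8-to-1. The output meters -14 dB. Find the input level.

0 dB

The compressed level sits -14 − (-16) = 2 dB over threshold.
Before 8:1 compression the overshoot was 2 × 8 = 16 dB, so input = -16 + 16 = 0 dB.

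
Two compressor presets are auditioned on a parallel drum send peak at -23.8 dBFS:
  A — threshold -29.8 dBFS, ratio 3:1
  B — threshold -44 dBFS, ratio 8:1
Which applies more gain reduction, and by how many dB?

B, by 13.675 dB

A: overshoot 6 dB → output overshoot 2 dB → GR 4 dB.
B: overshoot 20.2 dB → output overshoot 2.525 dB → GR 17.675 dB.
Difference: 13.675 dB in favour of B.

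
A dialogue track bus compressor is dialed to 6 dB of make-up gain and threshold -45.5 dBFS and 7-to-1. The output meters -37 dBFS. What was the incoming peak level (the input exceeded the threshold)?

Before make-up, the level was -37 − 6 = -43 dBFS.
Post-compression overshoot = -43 − (-45.5) = 2.5 dB.
Before 7:1 compression the overshoot was 2.5 × 7 = 17.5 dB, so input = -45.5 + 17.5 = -28 dBFS.

-28 dBFS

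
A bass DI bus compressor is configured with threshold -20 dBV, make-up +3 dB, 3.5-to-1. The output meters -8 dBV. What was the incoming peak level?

11.5 dBV

Stripping the +3 dB make-up gives -11 dBV at the gain stage.
Post-compression overshoot = -11 − (-20) = 9 dB.
Before 3.5:1 compression the overshoot was 9 × 3.5 = 31.5 dB, so input = -20 + 31.5 = 11.5 dBV.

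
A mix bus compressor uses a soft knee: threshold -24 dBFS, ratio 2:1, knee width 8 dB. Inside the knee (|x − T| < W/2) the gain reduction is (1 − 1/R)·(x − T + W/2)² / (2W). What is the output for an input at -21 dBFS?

-22.53125 dBFS

x − T + W/2 = -21 − (-24) + 4 = 7.
GR = (1 − 1/2) × 7² / 16 = 0.5 × 49 / 16 = 1.53125 dB.
Output = -21 − 1.53125 = -22.53125 dBFS.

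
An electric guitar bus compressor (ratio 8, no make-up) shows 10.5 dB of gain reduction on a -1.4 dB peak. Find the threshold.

Input is 12 dB above T (since output overshoot × R = input overshoot: (-11.9 − T)·8 = -1.4 − T gives T = -13.4 dB).
Check: -13.4 + (-1.4 − (-13.4))/8 = -13.4 + 1.5 = -11.9 dB. ✓

-13.4 dB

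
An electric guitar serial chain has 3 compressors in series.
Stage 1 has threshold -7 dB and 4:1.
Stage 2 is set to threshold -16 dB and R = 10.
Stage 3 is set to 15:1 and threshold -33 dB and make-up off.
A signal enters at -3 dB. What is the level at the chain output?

Stage 1: 4 dB above -7 dB, reduced 4:1 to 1 dB above → -6 dB.
Stage 2: overshoot 10 dB → 10/10 = 1 dB → -15 dB.
Stage 3: overshoot 18 dB → 18/15 = 1.2 dB → -31.8 dB.

-31.8 dB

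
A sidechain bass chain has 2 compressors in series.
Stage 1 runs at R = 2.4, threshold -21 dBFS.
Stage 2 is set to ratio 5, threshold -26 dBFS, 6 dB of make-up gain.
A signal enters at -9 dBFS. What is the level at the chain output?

Stage 1: -9 dBFS is 12 dB over -21 dBFS; at 2.4:1 that becomes 5 dB over, giving -16 dBFS.
Stage 2: -16 dBFS is 10 dB over -26 dBFS; at 5:1 that becomes 2 dB over, giving -24 dBFS; +6 dB make-up → -18 dBFS.

-18 dBFS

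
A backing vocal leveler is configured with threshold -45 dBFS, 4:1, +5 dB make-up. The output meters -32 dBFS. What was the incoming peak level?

-13 dBFS

Stripping the +5 dB make-up gives -37 dBFS at the gain stage.
Post-compression overshoot = -37 − (-45) = 8 dB.
Before 4:1 compression the overshoot was 8 × 4 = 32 dB, so input = -45 + 32 = -13 dBFS.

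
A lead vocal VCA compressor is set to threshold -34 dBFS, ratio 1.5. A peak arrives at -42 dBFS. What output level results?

-42 dBFS

-42 dBFS is 8 dB below the -34 dBFS threshold, so no gain reduction is applied.
Output = input = -42 dBFS.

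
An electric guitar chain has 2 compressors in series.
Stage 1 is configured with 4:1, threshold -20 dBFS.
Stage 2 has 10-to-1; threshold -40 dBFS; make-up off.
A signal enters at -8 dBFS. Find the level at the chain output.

Stage 1: 12 dB above -20 dBFS, reduced 4:1 to 3 dB above → -17 dBFS.
Stage 2: 23 dB above -40 dBFS, reduced 10:1 to 2.3 dB above → -37.7 dBFS.

-37.7 dBFS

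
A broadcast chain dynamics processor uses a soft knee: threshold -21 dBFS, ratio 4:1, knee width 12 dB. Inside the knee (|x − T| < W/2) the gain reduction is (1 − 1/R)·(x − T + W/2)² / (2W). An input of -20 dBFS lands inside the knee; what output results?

-21.53125 dBFS

x − T + W/2 = -20 − (-21) + 6 = 7.
GR = (1 − 1/4) × 7² / 24 = 0.75 × 49 / 24 = 1.53125 dB.
Output = -20 − 1.53125 = -21.53125 dBFS.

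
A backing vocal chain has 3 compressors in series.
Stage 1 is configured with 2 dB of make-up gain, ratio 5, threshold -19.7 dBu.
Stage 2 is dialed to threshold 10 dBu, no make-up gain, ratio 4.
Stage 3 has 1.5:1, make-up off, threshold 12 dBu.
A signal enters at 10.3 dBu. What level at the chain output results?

Stage 1: overshoot 30 dB → 30/5 = 6 dB → -13.7 dBu; +2 dB make-up → -11.7 dBu.
Stage 2: -11.7 dBu is at or below the 10 dBu threshold — no compression; output -11.7 dBu.
Stage 3: -11.7 dBu ≤ 12 dBu, so stage 3 doesn't engage; output -11.7 dBu.

-11.7 dBu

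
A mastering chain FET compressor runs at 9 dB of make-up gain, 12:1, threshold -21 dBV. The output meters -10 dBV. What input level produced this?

3 dBV

Stripping the +9 dB make-up gives -19 dBV at the gain stage.
That's 2 dB above the -21 dBV threshold.
Before 12:1 compression the overshoot was 2 × 12 = 24 dB, so input = -21 + 24 = 3 dBV.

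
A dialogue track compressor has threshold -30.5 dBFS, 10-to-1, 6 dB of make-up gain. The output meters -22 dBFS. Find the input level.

-5.5 dBFS

Remove make-up: -22 − 6 = -28 dBFS.
The compressed level sits -28 − (-30.5) = 2.5 dB over threshold.
Before 10:1 compression the overshoot was 2.5 × 10 = 25 dB, so input = -30.5 + 25 = -5.5 dBFS.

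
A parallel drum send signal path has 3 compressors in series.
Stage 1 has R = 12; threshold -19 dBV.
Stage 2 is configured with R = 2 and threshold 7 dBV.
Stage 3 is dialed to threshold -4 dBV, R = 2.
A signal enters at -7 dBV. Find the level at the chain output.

-18 dBV

Stage 1: -7 dBV is 12 dB over -19 dBV; at 12:1 that becomes 1 dB over, giving -18 dBV.
Stage 2: -18 dBV ≤ 7 dBV, so stage 2 doesn't engage; output -18 dBV.
Stage 3: -18 dBV is at or below the -4 dBV threshold — no compression; output -18 dBV.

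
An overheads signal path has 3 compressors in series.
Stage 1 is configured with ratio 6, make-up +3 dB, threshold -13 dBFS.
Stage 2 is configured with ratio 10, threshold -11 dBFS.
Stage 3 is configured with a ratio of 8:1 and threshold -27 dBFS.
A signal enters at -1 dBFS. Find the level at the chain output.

Stage 1: -1 dBFS is 12 dB over -13 dBFS; at 6:1 that becomes 2 dB over, giving -11 dBFS; +3 dB make-up → -8 dBFS.
Stage 2: -8 dBFS is 3 dB over -11 dBFS; at 10:1 that becomes 0.3 dB over, giving -10.7 dBFS.
Stage 3: 16.3 dB above -27 dBFS, reduced 8:1 to 2.0375 dB above → -24.9625 dBFS.

-24.9625 dBFS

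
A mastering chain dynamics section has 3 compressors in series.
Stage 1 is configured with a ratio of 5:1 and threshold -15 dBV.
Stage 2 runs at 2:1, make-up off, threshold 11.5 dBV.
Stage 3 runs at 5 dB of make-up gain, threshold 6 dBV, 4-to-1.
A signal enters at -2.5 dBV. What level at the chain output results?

-7.5 dBV

Stage 1: overshoot 12.5 dB → 12.5/5 = 2.5 dB → -12.5 dBV.
Stage 2: -12.5 dBV is at or below the 11.5 dBV threshold — no compression; output -12.5 dBV.
Stage 3: -12.5 dBV is at or below the 6 dBV threshold — no compression; make-up brings it to -7.5 dBV.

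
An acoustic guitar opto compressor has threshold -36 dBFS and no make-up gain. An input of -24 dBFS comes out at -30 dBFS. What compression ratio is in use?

2:1

Input overshoot = -24 − (-36) = 12 dB; output overshoot = -30 − (-36) = 6 dB.
Ratio = 12 / 6 = 2.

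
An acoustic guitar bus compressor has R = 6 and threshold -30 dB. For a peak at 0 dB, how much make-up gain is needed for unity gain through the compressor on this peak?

25 dB

Overshoot 30 dB → 30/6 = 5 dB after compression, so the compressed level is -30 + 5 = -25 dB.
Make-up = target − compressed = 0 − (-25) = 25 dB.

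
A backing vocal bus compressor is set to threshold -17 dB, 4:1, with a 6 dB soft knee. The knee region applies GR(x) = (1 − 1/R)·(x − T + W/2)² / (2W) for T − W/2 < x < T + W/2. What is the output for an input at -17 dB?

x − T + W/2 = -17 − (-17) + 3 = 3.
GR = (1 − 1/4) × 3² / 12 = 0.75 × 9 / 12 = 0.5625 dB.
Output = -17 − 0.5625 = -17.5625 dB.

-17.5625 dB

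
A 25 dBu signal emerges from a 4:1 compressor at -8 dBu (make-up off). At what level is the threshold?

-19 dBu

Input is 44 dB above T (since output overshoot × R = input overshoot: (-8 − T)·4 = 25 − T gives T = -19 dBu).
Check: -19 + (25 − (-19))/4 = -19 + 11 = -8 dBu. ✓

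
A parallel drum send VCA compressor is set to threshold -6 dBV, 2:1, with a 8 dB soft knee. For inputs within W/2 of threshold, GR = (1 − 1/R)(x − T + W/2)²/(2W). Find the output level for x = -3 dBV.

x − T + W/2 = -3 − (-6) + 4 = 7.
GR = (1 − 1/2) × 7² / 16 = 0.5 × 49 / 16 = 1.53125 dB.
Output = -3 − 1.53125 = -4.53125 dBV.

-4.53125 dBV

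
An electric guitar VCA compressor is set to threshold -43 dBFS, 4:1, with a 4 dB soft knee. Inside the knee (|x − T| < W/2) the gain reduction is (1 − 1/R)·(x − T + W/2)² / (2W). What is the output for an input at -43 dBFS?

x − T + W/2 = -43 − (-43) + 2 = 2.
GR = (1 − 1/4) × 2² / 8 = 0.75 × 4 / 8 = 0.375 dB.
Output = -43 − 0.375 = -43.375 dBFS.

-43.375 dBFS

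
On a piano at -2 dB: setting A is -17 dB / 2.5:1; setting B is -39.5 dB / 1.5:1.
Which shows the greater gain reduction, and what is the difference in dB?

A: overshoot 15 dB → output overshoot 6 dB → GR 9 dB.
B: overshoot 37.5 dB → output overshoot 25 dB → GR 12.5 dB.
B applies 3.5 dB more gain reduction.

B, by 3.5 dB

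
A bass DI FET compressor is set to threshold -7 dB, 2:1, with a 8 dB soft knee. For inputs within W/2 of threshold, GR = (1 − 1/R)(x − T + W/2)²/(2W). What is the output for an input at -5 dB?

-6.125 dB

x − T + W/2 = -5 − (-7) + 4 = 6.
GR = (1 − 1/2) × 6² / 16 = 0.5 × 36 / 16 = 1.125 dB.
Output = -5 − 1.125 = -6.125 dB.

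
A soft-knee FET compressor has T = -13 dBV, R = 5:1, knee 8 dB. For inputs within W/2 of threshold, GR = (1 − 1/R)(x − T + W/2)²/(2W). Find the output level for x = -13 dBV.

-13.8 dBV

x − T + W/2 = -13 − (-13) + 4 = 4.
GR = (1 − 1/5) × 4² / 16 = 0.8 × 16 / 16 = 0.8 dB.
Output = -13 − 0.8 = -13.8 dBV.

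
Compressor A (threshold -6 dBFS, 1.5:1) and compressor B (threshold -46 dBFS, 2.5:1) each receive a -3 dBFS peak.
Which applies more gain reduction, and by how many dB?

A: overshoot 3 dB → output overshoot 2 dB → GR 1 dB.
B: overshoot 43 dB → output overshoot 17.2 dB → GR 25.8 dB.
Difference: 24.8 dB in favour of B.

B, by 24.8 dB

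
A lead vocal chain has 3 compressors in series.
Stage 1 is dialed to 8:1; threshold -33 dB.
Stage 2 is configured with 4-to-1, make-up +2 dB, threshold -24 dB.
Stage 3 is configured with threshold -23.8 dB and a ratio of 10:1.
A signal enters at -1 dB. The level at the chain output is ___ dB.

-27 dB

Stage 1: 32 dB above -33 dB, reduced 8:1 to 4 dB above → -29 dB.
Stage 2: below threshold (-29 ≤ -24); passes unchanged; make-up brings it to -27 dB.
Stage 3: -27 dB is at or below the -23.8 dB threshold — no compression; output -27 dB.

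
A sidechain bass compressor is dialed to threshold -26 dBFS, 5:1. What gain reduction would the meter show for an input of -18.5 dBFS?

6 dB

-18.5 dBFS exceeds the threshold by 7.5 dB.
After 5:1 compression the overshoot becomes 7.5/5 = 1.5 dB.
GR = overshoot in − overshoot out = 7.5 − 1.5 = 6 dB.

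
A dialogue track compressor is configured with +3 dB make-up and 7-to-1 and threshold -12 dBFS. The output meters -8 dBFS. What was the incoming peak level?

Remove make-up: -8 − 3 = -11 dBFS.
The compressed level sits -11 − (-12) = 1 dB over threshold.
Before 7:1 compression the overshoot was 1 × 7 = 7 dB, so input = -12 + 7 = -5 dBFS.

-5 dBFS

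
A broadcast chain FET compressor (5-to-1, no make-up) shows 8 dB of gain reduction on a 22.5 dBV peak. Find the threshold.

12.5 dBV

Input is 10 dB above T (since output overshoot × R = input overshoot: (14.5 − T)·5 = 22.5 − T gives T = 12.5 dBV).
Check: 12.5 + (22.5 − 12.5)/5 = 12.5 + 2 = 14.5 dBV. ✓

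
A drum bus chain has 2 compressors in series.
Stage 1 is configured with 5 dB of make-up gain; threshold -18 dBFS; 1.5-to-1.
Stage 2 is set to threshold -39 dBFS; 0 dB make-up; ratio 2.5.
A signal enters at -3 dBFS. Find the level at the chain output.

-24.6 dBFS

Stage 1: 15 dB above -18 dBFS, reduced 1.5:1 to 10 dB above → -8 dBFS; +5 dB make-up → -3 dBFS.
Stage 2: -3 dBFS is 36 dB over -39 dBFS; at 2.5:1 that becomes 14.4 dB over, giving -24.6 dBFS.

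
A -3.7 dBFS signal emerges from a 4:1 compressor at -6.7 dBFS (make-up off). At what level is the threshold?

-7.7 dBFS

Gain reduction = -3.7 − (-6.7) = 3 dB; output overshoot = GR / (R − 1) = 3 / 3 = 1 dB.
Threshold = output − output overshoot = -6.7 − 1 = -7.7 dBFS.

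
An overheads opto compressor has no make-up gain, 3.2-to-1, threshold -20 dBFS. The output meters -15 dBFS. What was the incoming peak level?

-4 dBFS

Post-compression overshoot = -15 − (-20) = 5 dB.
Input overshoot = R × output overshoot = 16 dB → input = -20 + 16 = -4 dBFS.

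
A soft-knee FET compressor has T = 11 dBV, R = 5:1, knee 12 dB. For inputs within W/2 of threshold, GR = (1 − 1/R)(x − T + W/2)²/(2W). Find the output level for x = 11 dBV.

9.8 dBV

x − T + W/2 = 11 − 11 + 6 = 6.
GR = (1 − 1/5) × 6² / 24 = 0.8 × 36 / 24 = 1.2 dB.
Output = 11 − 1.2 = 9.8 dBV.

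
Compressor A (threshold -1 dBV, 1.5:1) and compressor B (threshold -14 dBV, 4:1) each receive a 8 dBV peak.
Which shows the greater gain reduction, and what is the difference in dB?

B, by 13.5 dB

A: GR = 9 − 9/1.5 = 3 dB.
B: GR = 22 − 22/4 = 16.5 dB.
B applies 13.5 dB more gain reduction.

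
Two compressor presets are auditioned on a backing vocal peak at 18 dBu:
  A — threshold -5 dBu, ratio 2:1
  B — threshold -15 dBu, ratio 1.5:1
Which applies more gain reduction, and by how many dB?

A: 23 dB over, compressed to 11.5 dB over, so 11.5 dB of GR.
B: 33 dB over, compressed to 22 dB over, so 11 dB of GR.
Difference: 0.5 dB in favour of A.

A, by 0.5 dB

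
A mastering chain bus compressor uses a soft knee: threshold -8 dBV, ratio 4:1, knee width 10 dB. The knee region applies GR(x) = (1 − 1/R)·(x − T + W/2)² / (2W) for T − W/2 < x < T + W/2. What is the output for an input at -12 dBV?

-12.0375 dBV

x − T + W/2 = -12 − (-8) + 5 = 1.
GR = (1 − 1/4) × 1² / 20 = 0.75 × 1 / 20 = 0.0375 dB.
Output = -12 − 0.0375 = -12.0375 dBV.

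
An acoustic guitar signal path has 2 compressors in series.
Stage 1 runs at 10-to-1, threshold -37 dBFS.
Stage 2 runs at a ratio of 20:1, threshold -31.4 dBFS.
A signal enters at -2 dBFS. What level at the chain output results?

-33.5 dBFS

Stage 1: -2 dBFS is 35 dB over -37 dBFS; at 10:1 that becomes 3.5 dB over, giving -33.5 dBFS.
Stage 2: below threshold (-33.5 ≤ -31.4); passes unchanged; output -33.5 dBFS.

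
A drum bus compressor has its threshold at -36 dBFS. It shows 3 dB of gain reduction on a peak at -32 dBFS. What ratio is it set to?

4:1

Input overshoot = -32 − (-36) = 4 dB.
Output overshoot = 4 − 3 = 1 dB.
Ratio = input overshoot / output overshoot = 4 / 1 = 4.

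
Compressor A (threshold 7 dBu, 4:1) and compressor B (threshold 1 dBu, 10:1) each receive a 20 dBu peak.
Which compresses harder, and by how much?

B, by 7.35 dB

A: GR = 13 − 13/4 = 9.75 dB.
B: GR = 19 − 19/10 = 17.1 dB.
B reduces 7.35 dB more.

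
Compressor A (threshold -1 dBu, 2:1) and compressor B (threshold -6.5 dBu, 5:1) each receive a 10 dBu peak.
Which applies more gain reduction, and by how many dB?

B, by 7.7 dB

A: 11 dB over, compressed to 5.5 dB over, so 5.5 dB of GR.
B: 16.5 dB over, compressed to 3.3 dB over, so 13.2 dB of GR.
B applies 7.7 dB more gain reduction.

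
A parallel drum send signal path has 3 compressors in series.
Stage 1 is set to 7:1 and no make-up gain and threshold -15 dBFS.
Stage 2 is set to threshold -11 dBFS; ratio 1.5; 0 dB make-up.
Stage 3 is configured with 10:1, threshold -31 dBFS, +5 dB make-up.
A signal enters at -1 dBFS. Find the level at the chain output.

Stage 1: -1 dBFS is 14 dB over -15 dBFS; at 7:1 that becomes 2 dB over, giving -13 dBFS.
Stage 2: -13 dBFS is at or below the -11 dBFS threshold — no compression; output -13 dBFS.
Stage 3: 18 dB above -31 dBFS, reduced 10:1 to 1.8 dB above → -29.2 dBFS; +5 dB make-up → -24.2 dBFS.

-24.2 dBFS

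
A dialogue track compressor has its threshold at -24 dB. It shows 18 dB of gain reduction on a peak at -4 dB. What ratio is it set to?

Input overshoot = -4 − (-24) = 20 dB.
Output overshoot = 20 − 18 = 2 dB.
Ratio = input overshoot / output overshoot = 20 / 2 = 10.

10:1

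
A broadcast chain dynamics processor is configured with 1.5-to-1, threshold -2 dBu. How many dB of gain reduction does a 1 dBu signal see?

1 dB

The signal is 3 dB above threshold.
After 1.5:1 compression the overshoot becomes 3/1.5 = 2 dB.
So the signal is attenuated by 3 − 2 = 1 dB.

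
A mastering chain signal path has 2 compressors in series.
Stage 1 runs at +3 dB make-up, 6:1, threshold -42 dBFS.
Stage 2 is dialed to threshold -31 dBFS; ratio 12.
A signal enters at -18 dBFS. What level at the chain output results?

-35 dBFS

Stage 1: overshoot 24 dB → 24/6 = 4 dB → -38 dBFS; +3 dB make-up → -35 dBFS.
Stage 2: -35 dBFS ≤ -31 dBFS, so stage 2 doesn't engage; output -35 dBFS.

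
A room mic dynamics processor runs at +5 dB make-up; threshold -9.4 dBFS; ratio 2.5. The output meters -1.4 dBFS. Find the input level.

-1.9 dBFS

Remove make-up: -1.4 − 5 = -6.4 dBFS.
Post-compression overshoot = -6.4 − (-9.4) = 3 dB.
Undo the ratio: input overshoot = 3 × 2.5 = 7.5 dB, giving input = -1.9 dBFS.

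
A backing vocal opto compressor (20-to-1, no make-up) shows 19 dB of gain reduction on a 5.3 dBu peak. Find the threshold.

-14.7 dBu

Let T be the threshold. Output overshoot = (input overshoot)/R, so -13.7 − T = (5.3 − T)/20.
20·(-13.7 − T) = 5.3 − T → 19·T = -274 − 5.3 = -279.3.
T = -279.3/19 = -14.7 dBu.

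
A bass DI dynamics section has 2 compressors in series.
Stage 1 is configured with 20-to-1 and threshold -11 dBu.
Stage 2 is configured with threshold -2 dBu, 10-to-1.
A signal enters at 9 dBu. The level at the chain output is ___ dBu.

-10 dBu

Stage 1: 20 dB above -11 dBu, reduced 20:1 to 1 dB above → -10 dBu.
Stage 2: below threshold (-10 ≤ -2); passes unchanged; output -10 dBu.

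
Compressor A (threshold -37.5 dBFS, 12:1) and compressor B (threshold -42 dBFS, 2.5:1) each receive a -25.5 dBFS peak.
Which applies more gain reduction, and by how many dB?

A: overshoot 12 dB → output overshoot 1 dB → GR 11 dB.
B: overshoot 16.5 dB → output overshoot 6.6 dB → GR 9.9 dB.
Difference: 1.1 dB in favour of A.

A, by 1.1 dB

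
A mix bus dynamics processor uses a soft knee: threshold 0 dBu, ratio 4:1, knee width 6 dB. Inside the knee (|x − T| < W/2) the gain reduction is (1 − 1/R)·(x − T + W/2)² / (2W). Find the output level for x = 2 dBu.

x − T + W/2 = 2 − 0 + 3 = 5.
GR = (1 − 1/4) × 5² / 12 = 0.75 × 25 / 12 = 1.5625 dB.
Output = 2 − 1.5625 = 0.4375 dBu.

0.4375 dBu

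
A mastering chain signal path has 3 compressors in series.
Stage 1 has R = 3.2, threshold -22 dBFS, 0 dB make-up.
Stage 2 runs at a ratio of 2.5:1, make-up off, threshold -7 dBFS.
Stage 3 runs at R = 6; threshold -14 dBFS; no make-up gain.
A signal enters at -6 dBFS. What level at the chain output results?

-17 dBFS

Stage 1: -6 dBFS is 16 dB over -22 dBFS; at 3.2:1 that becomes 5 dB over, giving -17 dBFS.
Stage 2: -17 dBFS ≤ -7 dBFS, so stage 2 doesn't engage; output -17 dBFS.
Stage 3: -17 dBFS ≤ -14 dBFS, so stage 3 doesn't engage; output -17 dBFS.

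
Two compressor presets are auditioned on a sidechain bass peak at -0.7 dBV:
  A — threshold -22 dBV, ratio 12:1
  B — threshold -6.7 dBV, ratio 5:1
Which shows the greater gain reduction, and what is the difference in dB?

A: GR = 21.3 − 21.3/12 = 19.525 dB.
B: GR = 6 − 6/5 = 4.8 dB.
A applies 14.725 dB more gain reduction.

A, by 14.725 dB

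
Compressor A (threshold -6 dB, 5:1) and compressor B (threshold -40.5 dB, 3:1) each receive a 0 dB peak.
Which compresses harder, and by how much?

B, by 22.2 dB

A: GR = 6 − 6/5 = 4.8 dB.
B: GR = 40.5 − 40.5/3 = 27 dB.
B reduces 22.2 dB more.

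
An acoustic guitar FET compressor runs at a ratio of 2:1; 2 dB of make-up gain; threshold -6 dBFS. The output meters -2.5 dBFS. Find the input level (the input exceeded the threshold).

Stripping the +2 dB make-up gives -4.5 dBFS at the gain stage.
That's 1.5 dB above the -6 dBFS threshold.
Input overshoot = R × output overshoot = 3 dB → input = -6 + 3 = -3 dBFS.

-3 dBFS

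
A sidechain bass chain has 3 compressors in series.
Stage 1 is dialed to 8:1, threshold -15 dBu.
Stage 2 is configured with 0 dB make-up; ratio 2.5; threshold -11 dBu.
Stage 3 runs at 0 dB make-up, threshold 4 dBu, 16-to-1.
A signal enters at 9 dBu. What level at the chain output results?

-12 dBu

Stage 1: overshoot 24 dB → 24/8 = 3 dB → -12 dBu.
Stage 2: -12 dBu is at or below the -11 dBu threshold — no compression; output -12 dBu.
Stage 3: -12 dBu ≤ 4 dBu, so stage 3 doesn't engage; output -12 dBu.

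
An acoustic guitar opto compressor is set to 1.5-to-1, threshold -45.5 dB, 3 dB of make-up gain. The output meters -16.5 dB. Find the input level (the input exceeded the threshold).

Remove make-up: -16.5 − 3 = -19.5 dB.
The compressed level sits -19.5 − (-45.5) = 26 dB over threshold.
Before 1.5:1 compression the overshoot was 26 × 1.5 = 39 dB, so input = -45.5 + 39 = -6.5 dB.

-6.5 dB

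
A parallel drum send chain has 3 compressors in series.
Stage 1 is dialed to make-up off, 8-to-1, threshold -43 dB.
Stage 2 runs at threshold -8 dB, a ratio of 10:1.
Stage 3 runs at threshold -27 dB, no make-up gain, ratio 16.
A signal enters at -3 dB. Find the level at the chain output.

-38 dB

Stage 1: 40 dB above -43 dB, reduced 8:1 to 5 dB above → -38 dB.
Stage 2: below threshold (-38 ≤ -8); passes unchanged; output -38 dB.
Stage 3: -38 dB ≤ -27 dB, so stage 3 doesn't engage; output -38 dB.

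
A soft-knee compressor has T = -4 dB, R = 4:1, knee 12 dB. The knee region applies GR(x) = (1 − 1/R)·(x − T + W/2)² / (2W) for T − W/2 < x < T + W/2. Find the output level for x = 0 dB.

x − T + W/2 = 0 − (-4) + 6 = 10.
GR = (1 − 1/4) × 10² / 24 = 0.75 × 100 / 24 = 3.125 dB.
Output = 0 − 3.125 = -3.125 dB.

-3.125 dB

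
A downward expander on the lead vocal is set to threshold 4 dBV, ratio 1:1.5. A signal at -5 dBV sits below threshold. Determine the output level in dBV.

The input is 9 dB below the 4 dBV threshold.
A 1:1.5 expander multiplies undershoot by 1.5: 9 × 1.5 = 13.5 dB below threshold.
Output = 4 − 13.5 = -9.5 dBV.

-9.5 dBV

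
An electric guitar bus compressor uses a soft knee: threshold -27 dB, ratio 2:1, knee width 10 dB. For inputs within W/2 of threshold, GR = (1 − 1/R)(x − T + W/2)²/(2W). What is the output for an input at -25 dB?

x − T + W/2 = -25 − (-27) + 5 = 7.
GR = (1 − 1/2) × 7² / 20 = 0.5 × 49 / 20 = 1.225 dB.
Output = -25 − 1.225 = -26.225 dB.

-26.225 dB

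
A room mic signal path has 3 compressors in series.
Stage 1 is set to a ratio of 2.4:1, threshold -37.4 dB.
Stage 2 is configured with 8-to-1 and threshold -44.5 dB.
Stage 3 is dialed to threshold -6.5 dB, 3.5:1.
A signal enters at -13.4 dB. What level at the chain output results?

-42.3625 dB

Stage 1: overshoot 24 dB → 24/2.4 = 10 dB → -27.4 dB.
Stage 2: 17.1 dB above -44.5 dB, reduced 8:1 to 2.1375 dB above → -42.3625 dB.
Stage 3: -42.3625 dB is at or below the -6.5 dB threshold — no compression; output -42.3625 dB.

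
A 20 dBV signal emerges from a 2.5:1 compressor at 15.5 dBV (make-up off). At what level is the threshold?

12.5 dBV

Input is 7.5 dB above T (since output overshoot × R = input overshoot: (15.5 − T)·2.5 = 20 − T gives T = 12.5 dBV).
Check: 12.5 + (20 − 12.5)/2.5 = 12.5 + 3 = 15.5 dBV. ✓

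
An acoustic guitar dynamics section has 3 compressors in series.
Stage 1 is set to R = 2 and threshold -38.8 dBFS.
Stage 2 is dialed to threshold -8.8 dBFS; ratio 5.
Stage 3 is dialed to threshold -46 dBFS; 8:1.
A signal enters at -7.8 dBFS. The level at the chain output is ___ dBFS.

-43.1625 dBFS

Stage 1: 31 dB above -38.8 dBFS, reduced 2:1 to 15.5 dB above → -23.3 dBFS.
Stage 2: below threshold (-23.3 ≤ -8.8); passes unchanged; output -23.3 dBFS.
Stage 3: 22.7 dB above -46 dBFS, reduced 8:1 to 2.8375 dB above → -43.1625 dBFS.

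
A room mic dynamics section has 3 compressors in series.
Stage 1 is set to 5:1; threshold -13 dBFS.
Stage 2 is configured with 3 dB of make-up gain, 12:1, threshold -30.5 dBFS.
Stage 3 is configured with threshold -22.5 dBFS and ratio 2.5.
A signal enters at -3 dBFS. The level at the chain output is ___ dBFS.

Stage 1: -3 dBFS is 10 dB over -13 dBFS; at 5:1 that becomes 2 dB over, giving -11 dBFS.
Stage 2: 19.5 dB above -30.5 dBFS, reduced 12:1 to 1.625 dB above → -28.875 dBFS; +3 dB make-up → -25.875 dBFS.
Stage 3: -25.875 dBFS ≤ -22.5 dBFS, so stage 3 doesn't engage; output -25.875 dBFS.

-25.875 dBFS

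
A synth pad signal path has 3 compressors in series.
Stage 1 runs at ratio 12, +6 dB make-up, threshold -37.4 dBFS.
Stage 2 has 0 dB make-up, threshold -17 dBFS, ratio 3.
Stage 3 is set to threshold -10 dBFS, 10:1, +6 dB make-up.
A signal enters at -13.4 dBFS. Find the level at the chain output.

-23.4 dBFS

Stage 1: overshoot 24 dB → 24/12 = 2 dB → -35.4 dBFS; +6 dB make-up → -29.4 dBFS.
Stage 2: -29.4 dBFS is at or below the -17 dBFS threshold — no compression; output -29.4 dBFS.
Stage 3: -29.4 dBFS ≤ -10 dBFS, so stage 3 doesn't engage; make-up brings it to -23.4 dBFS.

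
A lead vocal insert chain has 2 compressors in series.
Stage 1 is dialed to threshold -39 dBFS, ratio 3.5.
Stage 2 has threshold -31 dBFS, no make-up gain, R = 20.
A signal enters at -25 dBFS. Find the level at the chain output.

Stage 1: 14 dB above -39 dBFS, reduced 3.5:1 to 4 dB above → -35 dBFS.
Stage 2: below threshold (-35 ≤ -31); passes unchanged; output -35 dBFS.

-35 dBFS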